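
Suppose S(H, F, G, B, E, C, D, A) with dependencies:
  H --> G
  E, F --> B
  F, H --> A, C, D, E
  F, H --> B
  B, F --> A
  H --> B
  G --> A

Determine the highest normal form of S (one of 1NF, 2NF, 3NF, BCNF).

1NF

Candidate key: {F, H}. Prime attributes: {F, H}.
H --> G: {H}⁺ = {A, B, G, H}, which is not all of the attributes, so the left side is not a superkey — BCNF is violated.
H --> G has non-prime {G} on the right and a non-superkey on the left, so 3NF fails.
Since {H} ⊂ {F, H} and {H}⁺ ⊇ {A, B, G} with {A, B, G} non-prime, there is a partial dependency; 2NF fails.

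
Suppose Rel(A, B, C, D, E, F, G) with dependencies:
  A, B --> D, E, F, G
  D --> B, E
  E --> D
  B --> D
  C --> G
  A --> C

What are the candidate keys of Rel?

No FD produces {A}, so it must be in every candidate key.
Closure of {A, B} is {A, B, C, D, E, F, G}, the whole schema; {A, B} is a candidate key.
Closure of {A, D} is {A, B, C, D, E, F, G}, the whole schema; {A, D} is a candidate key.
Closure of {A, E} is {A, B, C, D, E, F, G}, the whole schema; {A, E} is a candidate key.
These are minimal and exhaustive — every other superkey contains one of them.

{A, B}, {A, D}, {A, E}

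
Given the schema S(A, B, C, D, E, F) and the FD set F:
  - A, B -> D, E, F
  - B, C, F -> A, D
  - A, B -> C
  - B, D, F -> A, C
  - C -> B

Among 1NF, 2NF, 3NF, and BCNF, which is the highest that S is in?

Candidate keys: {A, B}, {A, C}, {B, D, F}, {C, F}. Prime attributes: {A, B, C, D, F}.
C -> B breaks BCNF: {C}⁺ = {B, C}, so {C} is not a superkey.
Since {B} ⊆ prime attributes and every other non-superkey FD also has a prime right side, the schema is in 3NF.

3NF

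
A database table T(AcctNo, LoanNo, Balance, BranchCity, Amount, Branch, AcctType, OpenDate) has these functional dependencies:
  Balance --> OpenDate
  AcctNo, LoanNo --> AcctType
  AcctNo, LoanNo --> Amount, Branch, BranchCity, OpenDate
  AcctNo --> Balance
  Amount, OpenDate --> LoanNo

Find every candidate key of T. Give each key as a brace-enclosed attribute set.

Attributes never on any right-hand side: {AcctNo} — every candidate key must contain it.
{AcctNo, Amount} is a candidate key since {AcctNo, Amount}⁺ = {AcctNo, AcctType, Amount, Balance, Branch, BranchCity, LoanNo, OpenDate} covers every attribute.
{AcctNo, LoanNo} is a candidate key since {AcctNo, LoanNo}⁺ = {AcctNo, AcctType, Amount, Balance, Branch, BranchCity, LoanNo, OpenDate} covers every attribute.
Any other superkey properly contains one of these, so there are no further candidate keys.

{AcctNo, Amount}, {AcctNo, LoanNo}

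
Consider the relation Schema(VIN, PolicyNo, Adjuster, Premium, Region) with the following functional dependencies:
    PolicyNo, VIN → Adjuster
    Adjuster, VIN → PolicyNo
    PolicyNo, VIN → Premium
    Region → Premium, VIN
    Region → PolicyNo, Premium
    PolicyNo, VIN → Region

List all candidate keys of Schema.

Closure of {Region} is {Adjuster, PolicyNo, Premium, Region, VIN}, the whole schema; {Region} is a candidate key.
Closure of {Adjuster, VIN} is {Adjuster, PolicyNo, Premium, Region, VIN}, the whole schema; {Adjuster, VIN} is a candidate key.
Closure of {PolicyNo, VIN} is {Adjuster, PolicyNo, Premium, Region, VIN}, the whole schema; {PolicyNo, VIN} is a candidate key.
Any other superkey properly contains one of these, so there are no further candidate keys.

{Adjuster, VIN}, {PolicyNo, VIN}, {Region}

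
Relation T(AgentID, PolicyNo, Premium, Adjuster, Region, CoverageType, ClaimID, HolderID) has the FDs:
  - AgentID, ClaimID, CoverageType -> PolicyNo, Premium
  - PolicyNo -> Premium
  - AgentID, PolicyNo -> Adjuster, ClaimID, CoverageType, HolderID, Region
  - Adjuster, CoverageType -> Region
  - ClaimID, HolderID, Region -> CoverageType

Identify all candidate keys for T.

{AgentID, ClaimID, CoverageType}, {AgentID, ClaimID, HolderID, Region}, {AgentID, PolicyNo}

{AgentID} never appears on the right of any FD, so every key must include it.
Closure of {AgentID, PolicyNo} is {Adjuster, AgentID, ClaimID, CoverageType, HolderID, PolicyNo, Premium, Region}, the whole schema; {AgentID, PolicyNo} is a candidate key.
Closure of {AgentID, ClaimID, CoverageType} is {Adjuster, AgentID, ClaimID, CoverageType, HolderID, PolicyNo, Premium, Region}, the whole schema; {AgentID, ClaimID, CoverageType} is a candidate key.
Closure of {AgentID, ClaimID, HolderID, Region} is {Adjuster, AgentID, ClaimID, CoverageType, HolderID, PolicyNo, Premium, Region}, the whole schema; {AgentID, ClaimID, HolderID, Region} is a candidate key.
Any other superkey properly contains one of these, so there are no further candidate keys.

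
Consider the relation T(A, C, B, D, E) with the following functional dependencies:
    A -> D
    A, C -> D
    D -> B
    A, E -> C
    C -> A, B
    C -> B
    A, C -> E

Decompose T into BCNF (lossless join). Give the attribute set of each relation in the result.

{A, C, E}; {A, D}; {B, D}

Candidate keys of the original relation: {A, E}, {C}.
In {A, B, C, D, E}, {A} is not a superkey ({A}⁺ restricted to this set is {A, B, D}), so split on A -> B, D into {A, B, D} and {A, C, E}.
In {A, B, D}, {D} is not a superkey ({D}⁺ restricted to this set is {B, D}), so split on D -> B into {B, D} and {A, D}.
{B, D}: every determinant is a superkey — BCNF.
{A, D}: every determinant is a superkey — BCNF.
{A, C, E}: every determinant is a superkey — BCNF.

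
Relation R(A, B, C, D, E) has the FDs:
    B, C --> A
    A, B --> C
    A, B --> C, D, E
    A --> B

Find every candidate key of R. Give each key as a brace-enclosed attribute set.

{A}, {B, C}

Closure of {A} is {A, B, C, D, E}, the whole schema; {A} is a candidate key.
Closure of {B, C} is {A, B, C, D, E}, the whole schema; {B, C} is a candidate key.
These are minimal and exhaustive — every other superkey contains one of them.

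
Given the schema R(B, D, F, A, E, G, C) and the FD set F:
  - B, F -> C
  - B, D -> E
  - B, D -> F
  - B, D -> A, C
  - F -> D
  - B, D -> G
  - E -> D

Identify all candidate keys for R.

{B} never appears on the right of any FD, so every key must include it.
{B, D} is a candidate key since {B, D}⁺ = {A, B, C, D, E, F, G} covers every attribute.
{B, E} is a candidate key since {B, E}⁺ = {A, B, C, D, E, F, G} covers every attribute.
{B, F} is a candidate key since {B, F}⁺ = {A, B, C, D, E, F, G} covers every attribute.
These are minimal and exhaustive — every other superkey contains one of them.

{B, D}, {B, E}, {B, F}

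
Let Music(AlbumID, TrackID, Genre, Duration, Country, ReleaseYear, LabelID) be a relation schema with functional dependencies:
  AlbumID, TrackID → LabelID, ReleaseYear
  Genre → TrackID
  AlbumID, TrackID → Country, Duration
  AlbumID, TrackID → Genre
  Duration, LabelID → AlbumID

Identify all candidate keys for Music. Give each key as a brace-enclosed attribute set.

Closure of {AlbumID, Genre} is {AlbumID, Country, Duration, Genre, LabelID, ReleaseYear, TrackID}, the whole schema; {AlbumID, Genre} is a candidate key.
Closure of {AlbumID, TrackID} is {AlbumID, Country, Duration, Genre, LabelID, ReleaseYear, TrackID}, the whole schema; {AlbumID, TrackID} is a candidate key.
Closure of {Duration, Genre, LabelID} is {AlbumID, Country, Duration, Genre, LabelID, ReleaseYear, TrackID}, the whole schema; {Duration, Genre, LabelID} is a candidate key.
Closure of {Duration, LabelID, TrackID} is {AlbumID, Country, Duration, Genre, LabelID, ReleaseYear, TrackID}, the whole schema; {Duration, LabelID, TrackID} is a candidate key.
No proper subset of any of these is a key, and no other minimal superkey exists.

{AlbumID, Genre}, {AlbumID, TrackID}, {Duration, Genre, LabelID}, {Duration, LabelID, TrackID}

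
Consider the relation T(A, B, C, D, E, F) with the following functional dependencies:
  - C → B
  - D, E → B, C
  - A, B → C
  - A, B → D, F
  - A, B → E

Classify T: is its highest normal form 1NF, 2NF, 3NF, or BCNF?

3NF

Candidate keys: {A, B}, {A, C}, {A, D, E}. Prime attributes: {A, B, C, D, E}.
C → B breaks BCNF: {C}⁺ = {B, C}, so {C} is not a superkey.
But every attribute on its right side ({B}) is prime, and the same holds for every other non-superkey FD, so 3NF still holds.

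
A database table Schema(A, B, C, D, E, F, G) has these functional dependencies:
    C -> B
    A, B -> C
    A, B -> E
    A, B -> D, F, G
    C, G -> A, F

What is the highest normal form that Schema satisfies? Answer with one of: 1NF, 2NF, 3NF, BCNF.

3NF

Candidate keys: {A, B}, {A, C}, {C, G}. Prime attributes: {A, B, C, G}.
For C -> B we have {C}⁺ = {B, C}; {C} is not a superkey, so BCNF fails.
But every attribute on its right side ({B}) is prime, and the same holds for every other non-superkey FD, so 3NF still holds.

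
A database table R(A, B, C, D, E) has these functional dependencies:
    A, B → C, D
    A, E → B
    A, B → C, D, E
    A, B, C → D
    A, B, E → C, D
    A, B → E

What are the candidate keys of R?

{A, B}, {A, E}

No FD produces {A}, so it must be in every candidate key.
Closure of {A, B} is {A, B, C, D, E}, the whole schema; {A, B} is a candidate key.
Closure of {A, E} is {A, B, C, D, E}, the whole schema; {A, E} is a candidate key.
Any other superkey properly contains one of these, so there are no further candidate keys.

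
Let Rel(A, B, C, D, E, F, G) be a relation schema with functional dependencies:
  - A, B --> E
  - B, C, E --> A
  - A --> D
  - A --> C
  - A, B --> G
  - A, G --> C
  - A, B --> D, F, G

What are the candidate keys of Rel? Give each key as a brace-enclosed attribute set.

{A, B}, {B, C, E}

Attributes never on any right-hand side: {B} — every candidate key must contain it.
Closure of {A, B} is {A, B, C, D, E, F, G}, the whole schema; {A, B} is a candidate key.
Closure of {B, C, E} is {A, B, C, D, E, F, G}, the whole schema; {B, C, E} is a candidate key.
Any other superkey properly contains one of these, so there are no further candidate keys.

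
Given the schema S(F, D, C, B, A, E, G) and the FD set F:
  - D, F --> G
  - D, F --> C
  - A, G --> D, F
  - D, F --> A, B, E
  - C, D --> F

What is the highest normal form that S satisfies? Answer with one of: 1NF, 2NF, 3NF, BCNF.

BCNF

Candidate keys: {A, G}, {C, D}, {D, F}. Prime attributes: {A, C, D, F, G}.
Each dependency's left side is a superkey — BCNF holds.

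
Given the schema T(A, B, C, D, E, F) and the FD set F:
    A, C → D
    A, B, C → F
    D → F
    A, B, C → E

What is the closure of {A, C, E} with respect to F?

Start with {A, C, E}.
A, C → D applies; add {D} → now {A, C, D, E}.
D → F applies; add {F} → now {A, C, D, E, F}.
No further FD applies.

{A, C, D, E, F}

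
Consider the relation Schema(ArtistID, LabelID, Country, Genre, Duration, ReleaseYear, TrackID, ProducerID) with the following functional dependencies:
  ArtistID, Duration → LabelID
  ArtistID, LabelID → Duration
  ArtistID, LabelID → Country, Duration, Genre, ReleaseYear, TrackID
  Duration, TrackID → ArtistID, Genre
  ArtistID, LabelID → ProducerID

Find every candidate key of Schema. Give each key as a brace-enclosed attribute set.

{ArtistID, Duration}, {ArtistID, LabelID}, {Duration, TrackID}

{ArtistID, Duration} is a candidate key since {ArtistID, Duration}⁺ = {ArtistID, Country, Duration, Genre, LabelID, ProducerID, ReleaseYear, TrackID} covers every attribute.
{ArtistID, LabelID} is a candidate key since {ArtistID, LabelID}⁺ = {ArtistID, Country, Duration, Genre, LabelID, ProducerID, ReleaseYear, TrackID} covers every attribute.
{Duration, TrackID} is a candidate key since {Duration, TrackID}⁺ = {ArtistID, Country, Duration, Genre, LabelID, ProducerID, ReleaseYear, TrackID} covers every attribute.
Any other superkey properly contains one of these, so there are no further candidate keys.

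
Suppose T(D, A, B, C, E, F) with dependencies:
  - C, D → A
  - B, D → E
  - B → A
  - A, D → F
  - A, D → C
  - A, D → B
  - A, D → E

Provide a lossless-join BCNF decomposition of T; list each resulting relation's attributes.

{A, B}; {B, C, D, E, F}

Candidate keys of the original relation: {A, D}, {B, D}, {C, D}.
{A, B, C, D, E, F}: {B} determines {A, B} here but is not a superkey — split on B → A, giving {A, B} and {B, C, D, E, F}.
{A, B}: every determinant is a superkey — BCNF.
{B, C, D, E, F}: every determinant is a superkey — BCNF.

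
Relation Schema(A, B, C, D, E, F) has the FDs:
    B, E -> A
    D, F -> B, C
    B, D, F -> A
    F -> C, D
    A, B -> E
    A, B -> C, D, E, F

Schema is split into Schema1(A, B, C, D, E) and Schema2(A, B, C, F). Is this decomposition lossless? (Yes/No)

Common attributes: {A, B, C}; their closure is {A, B, C, D, E, F}.
This includes all of Schema1, so the common attributes are a superkey of Schema1 — the join is lossless.

Yes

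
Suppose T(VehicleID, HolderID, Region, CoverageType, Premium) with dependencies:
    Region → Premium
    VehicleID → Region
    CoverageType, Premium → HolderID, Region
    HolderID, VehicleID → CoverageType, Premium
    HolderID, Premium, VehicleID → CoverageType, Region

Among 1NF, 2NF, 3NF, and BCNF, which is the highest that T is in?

Candidate keys: {CoverageType, VehicleID}, {HolderID, VehicleID}. Prime attributes: {CoverageType, HolderID, VehicleID}.
Region → Premium: {Region}⁺ = {Premium, Region}, which is not all of the attributes, so the left side is not a superkey — BCNF is violated.
Because {Premium} is non-prime and the left side of Region → Premium is not a superkey, the relation is not in 3NF.
{VehicleID} is a proper subset of the key {CoverageType, VehicleID}, and {VehicleID}⁺ contains the non-prime attributes {Premium, Region} — a partial dependency, so 2NF is violated.

1NF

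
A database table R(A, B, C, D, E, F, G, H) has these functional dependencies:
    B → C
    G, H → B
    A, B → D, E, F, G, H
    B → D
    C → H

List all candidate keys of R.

{A, B}, {A, C, G}, {A, G, H}

{A} never appears on the right of any FD, so every key must include it.
{A, B}⁺ = {A, B, C, D, E, F, G, H}, which is every attribute, so {A, B} is a candidate key.
{A, C, G}⁺ = {A, B, C, D, E, F, G, H}, which is every attribute, so {A, C, G} is a candidate key.
{A, G, H}⁺ = {A, B, C, D, E, F, G, H}, which is every attribute, so {A, G, H} is a candidate key.
No proper subset of any of these is a key, and no other minimal superkey exists.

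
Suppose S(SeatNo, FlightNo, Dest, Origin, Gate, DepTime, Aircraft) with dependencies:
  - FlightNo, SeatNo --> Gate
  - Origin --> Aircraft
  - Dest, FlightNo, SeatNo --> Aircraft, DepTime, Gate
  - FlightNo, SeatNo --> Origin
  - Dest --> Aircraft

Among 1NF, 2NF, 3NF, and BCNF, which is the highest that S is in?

Candidate key: {Dest, FlightNo, SeatNo}. Prime attributes: {Dest, FlightNo, SeatNo}.
FlightNo, SeatNo --> Gate breaks BCNF: {FlightNo, SeatNo}⁺ = {Aircraft, FlightNo, Gate, Origin, SeatNo}, so {FlightNo, SeatNo} is not a superkey.
Because {Gate} is non-prime and the left side of FlightNo, SeatNo --> Gate is not a superkey, the relation is not in 3NF.
{Dest} is a proper subset of the key {Dest, FlightNo, SeatNo}, and {Dest}⁺ contains the non-prime attribute {Aircraft} — a partial dependency, so 2NF is violated.

1NF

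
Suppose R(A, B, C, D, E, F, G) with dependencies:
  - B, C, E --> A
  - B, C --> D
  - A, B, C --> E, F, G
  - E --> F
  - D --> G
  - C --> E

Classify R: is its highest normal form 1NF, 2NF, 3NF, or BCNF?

1NF

Candidate key: {B, C}. Prime attributes: {B, C}.
E --> F breaks BCNF: {E}⁺ = {E, F}, so {E} is not a superkey.
Because {F} is non-prime and the left side of E --> F is not a superkey, the relation is not in 3NF.
The proper key subset {C} of {B, C} determines non-prime {E, F}, so the relation is not even in 2NF.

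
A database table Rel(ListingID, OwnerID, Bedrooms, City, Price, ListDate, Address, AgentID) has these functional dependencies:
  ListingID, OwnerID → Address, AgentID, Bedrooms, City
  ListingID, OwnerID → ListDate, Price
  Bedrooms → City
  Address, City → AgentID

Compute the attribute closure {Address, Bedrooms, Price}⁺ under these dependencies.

{Address, AgentID, Bedrooms, City, Price}

Start with {Address, Bedrooms, Price}.
Bedrooms → City applies; add {City} → now {Address, Bedrooms, City, Price}.
Address, City → AgentID applies; add {AgentID} → now {Address, AgentID, Bedrooms, City, Price}.
No further FD applies.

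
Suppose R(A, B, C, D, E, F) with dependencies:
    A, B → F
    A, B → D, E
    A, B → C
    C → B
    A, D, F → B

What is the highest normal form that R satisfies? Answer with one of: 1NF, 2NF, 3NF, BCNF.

Candidate keys: {A, B}, {A, C}, {A, D, F}. Prime attributes: {A, B, C, D, F}.
C → B: {C}⁺ = {B, C}, which is not all of the attributes, so the left side is not a superkey — BCNF is violated.
Its right-hand attributes {B} are all prime, as are those of every other non-superkey FD — the relation is in 3NF.

3NF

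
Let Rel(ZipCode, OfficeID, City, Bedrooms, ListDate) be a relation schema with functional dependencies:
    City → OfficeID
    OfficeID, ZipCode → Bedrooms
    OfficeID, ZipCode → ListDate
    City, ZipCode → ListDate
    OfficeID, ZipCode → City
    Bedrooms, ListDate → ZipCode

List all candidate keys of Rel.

Closure of {City, ZipCode} is {Bedrooms, City, ListDate, OfficeID, ZipCode}, the whole schema; {City, ZipCode} is a candidate key.
Closure of {OfficeID, ZipCode} is {Bedrooms, City, ListDate, OfficeID, ZipCode}, the whole schema; {OfficeID, ZipCode} is a candidate key.
Closure of {Bedrooms, City, ListDate} is {Bedrooms, City, ListDate, OfficeID, ZipCode}, the whole schema; {Bedrooms, City, ListDate} is a candidate key.
Closure of {Bedrooms, ListDate, OfficeID} is {Bedrooms, City, ListDate, OfficeID, ZipCode}, the whole schema; {Bedrooms, ListDate, OfficeID} is a candidate key.
These are minimal and exhaustive — every other superkey contains one of them.

{Bedrooms, City, ListDate}, {Bedrooms, ListDate, OfficeID}, {City, ZipCode}, {OfficeID, ZipCode}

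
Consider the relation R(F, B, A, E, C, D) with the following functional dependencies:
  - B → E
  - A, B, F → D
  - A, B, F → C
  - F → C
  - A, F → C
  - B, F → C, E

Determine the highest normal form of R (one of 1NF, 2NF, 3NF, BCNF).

1NF

Candidate key: {A, B, F}. Prime attributes: {A, B, F}.
B → E breaks BCNF: {B}⁺ = {B, E}, so {B} is not a superkey.
B → E has non-prime {E} on the right and a non-superkey on the left, so 3NF fails.
The proper key subset {B} of {A, B, F} determines non-prime {E}, so the relation is not even in 2NF.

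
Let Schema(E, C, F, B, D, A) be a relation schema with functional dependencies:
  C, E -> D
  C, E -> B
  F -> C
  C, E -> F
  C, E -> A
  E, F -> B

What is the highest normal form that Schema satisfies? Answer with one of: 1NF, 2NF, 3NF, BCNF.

Candidate keys: {C, E}, {E, F}. Prime attributes: {C, E, F}.
For F -> C we have {F}⁺ = {C, F}; {F} is not a superkey, so BCNF fails.
Its right-hand attributes {C} are all prime, as are those of every other non-superkey FD — the relation is in 3NF.

3NF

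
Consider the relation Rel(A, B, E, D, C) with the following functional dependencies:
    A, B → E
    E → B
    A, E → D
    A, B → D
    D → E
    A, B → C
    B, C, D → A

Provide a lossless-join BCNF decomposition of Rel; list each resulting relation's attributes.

Candidate keys of the original relation: {A, B}, {A, D}, {A, E}, {C, D}.
Within {A, B, C, D, E}: {E}⁺ ∩ {A, B, C, D, E} = {B, E}, not the whole set, so E → B violates BCNF; decompose into {B, E} and {A, C, D, E}.
{B, E} has no BCNF violation.
Within {A, C, D, E}: {D}⁺ ∩ {A, C, D, E} = {D, E}, not the whole set, so D → E violates BCNF; decompose into {D, E} and {A, C, D}.
{D, E} has no BCNF violation.
{A, C, D} has no BCNF violation.

{A, C, D}; {B, E}; {D, E}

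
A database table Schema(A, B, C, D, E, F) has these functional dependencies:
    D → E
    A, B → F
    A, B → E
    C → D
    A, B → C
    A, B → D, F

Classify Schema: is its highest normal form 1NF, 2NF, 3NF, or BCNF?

2NF

Candidate key: {A, B}. Prime attributes: {A, B}.
For D → E we have {D}⁺ = {D, E}; {D} is not a superkey, so BCNF fails.
D → E has non-prime {E} on the right and a non-superkey on the left, so 3NF fails.
No non-prime attribute depends on a proper subset of any candidate key, so 2NF holds.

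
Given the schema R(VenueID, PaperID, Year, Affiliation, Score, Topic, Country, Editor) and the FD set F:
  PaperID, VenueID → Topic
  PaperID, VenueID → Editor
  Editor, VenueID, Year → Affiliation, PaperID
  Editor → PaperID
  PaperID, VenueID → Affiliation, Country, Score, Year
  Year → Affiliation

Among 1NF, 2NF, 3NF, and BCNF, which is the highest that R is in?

2NF

Candidate keys: {Editor, VenueID}, {PaperID, VenueID}. Prime attributes: {Editor, PaperID, VenueID}.
Editor → PaperID: {Editor}⁺ = {Editor, PaperID}, which is not all of the attributes, so the left side is not a superkey — BCNF is violated.
Because {Affiliation} is non-prime and the left side of Year → Affiliation is not a superkey, the relation is not in 3NF.
No non-prime attribute depends on a proper subset of any candidate key, so 2NF holds.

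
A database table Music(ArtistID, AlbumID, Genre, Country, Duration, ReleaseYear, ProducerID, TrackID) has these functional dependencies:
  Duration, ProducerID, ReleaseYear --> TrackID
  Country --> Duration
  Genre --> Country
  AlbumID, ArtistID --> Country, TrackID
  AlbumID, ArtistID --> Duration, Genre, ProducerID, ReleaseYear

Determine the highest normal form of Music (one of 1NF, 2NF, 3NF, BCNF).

Candidate key: {AlbumID, ArtistID}. Prime attributes: {AlbumID, ArtistID}.
Duration, ProducerID, ReleaseYear --> TrackID: {Duration, ProducerID, ReleaseYear}⁺ = {Duration, ProducerID, ReleaseYear, TrackID}, which is not all of the attributes, so the left side is not a superkey — BCNF is violated.
Duration, ProducerID, ReleaseYear --> TrackID determines the non-prime attribute {TrackID} from a non-superkey — 3NF is violated.
No proper subset of a key has a non-prime attribute in its closure, so there is no partial dependency; 2NF holds.

2NF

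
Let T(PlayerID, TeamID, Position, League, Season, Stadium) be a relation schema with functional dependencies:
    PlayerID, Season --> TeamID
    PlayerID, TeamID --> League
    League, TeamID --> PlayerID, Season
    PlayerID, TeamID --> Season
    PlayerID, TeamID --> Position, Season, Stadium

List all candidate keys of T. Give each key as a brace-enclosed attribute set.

{League, TeamID}⁺ = {League, PlayerID, Position, Season, Stadium, TeamID} — all of the relation — so {League, TeamID} is a candidate key.
{PlayerID, Season}⁺ = {League, PlayerID, Position, Season, Stadium, TeamID} — all of the relation — so {PlayerID, Season} is a candidate key.
{PlayerID, TeamID}⁺ = {League, PlayerID, Position, Season, Stadium, TeamID} — all of the relation — so {PlayerID, TeamID} is a candidate key.
These are minimal and exhaustive — every other superkey contains one of them.

{League, TeamID}, {PlayerID, Season}, {PlayerID, TeamID}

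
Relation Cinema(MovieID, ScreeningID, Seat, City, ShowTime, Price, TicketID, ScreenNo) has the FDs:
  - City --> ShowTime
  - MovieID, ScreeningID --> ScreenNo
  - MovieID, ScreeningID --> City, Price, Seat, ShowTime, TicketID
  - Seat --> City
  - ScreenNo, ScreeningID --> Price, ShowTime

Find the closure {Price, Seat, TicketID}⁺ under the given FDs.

{City, Price, Seat, ShowTime, TicketID}

Start with {Price, Seat, TicketID}.
Seat --> City applies; add {City} → now {City, Price, Seat, TicketID}.
City --> ShowTime applies; add {ShowTime} → now {City, Price, Seat, ShowTime, TicketID}.
No further FD applies.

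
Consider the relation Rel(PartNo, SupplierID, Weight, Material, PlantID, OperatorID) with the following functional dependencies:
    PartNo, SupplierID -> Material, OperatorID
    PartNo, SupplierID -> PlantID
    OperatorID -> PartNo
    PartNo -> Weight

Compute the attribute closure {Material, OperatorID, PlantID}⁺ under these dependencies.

{Material, OperatorID, PartNo, PlantID, Weight}

Start with {Material, OperatorID, PlantID}.
OperatorID -> PartNo applies; add {PartNo} → now {Material, OperatorID, PartNo, PlantID}.
PartNo -> Weight applies; add {Weight} → now {Material, OperatorID, PartNo, PlantID, Weight}.
No further FD applies.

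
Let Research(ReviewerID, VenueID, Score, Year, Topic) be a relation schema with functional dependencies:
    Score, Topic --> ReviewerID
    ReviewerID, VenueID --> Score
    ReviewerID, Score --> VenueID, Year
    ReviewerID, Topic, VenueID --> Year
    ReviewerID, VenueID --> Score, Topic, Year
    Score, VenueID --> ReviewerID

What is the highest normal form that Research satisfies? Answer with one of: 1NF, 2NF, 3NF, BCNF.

BCNF

Candidate keys: {ReviewerID, Score}, {ReviewerID, VenueID}, {Score, Topic}, {Score, VenueID}. Prime attributes: {ReviewerID, Score, Topic, VenueID}.
Each dependency's left side is a superkey — BCNF holds.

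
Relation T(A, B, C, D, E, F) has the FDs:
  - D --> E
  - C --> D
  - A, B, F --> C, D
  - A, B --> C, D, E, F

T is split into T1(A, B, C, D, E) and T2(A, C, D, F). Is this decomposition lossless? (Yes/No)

T1 ∩ T2 = {A, C, D}; its closure under F is {A, C, D, E}.
The closure covers neither T1 nor T2 entirely; the join is not lossless.

No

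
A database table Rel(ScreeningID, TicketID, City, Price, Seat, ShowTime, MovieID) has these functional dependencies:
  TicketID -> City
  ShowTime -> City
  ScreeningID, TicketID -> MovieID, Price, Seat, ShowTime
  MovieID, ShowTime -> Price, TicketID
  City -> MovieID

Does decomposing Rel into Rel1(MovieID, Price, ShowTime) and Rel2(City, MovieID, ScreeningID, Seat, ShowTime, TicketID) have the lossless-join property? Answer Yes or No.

Yes

Common attributes: {MovieID, ShowTime}; their closure is {City, MovieID, Price, ShowTime, TicketID}.
Since Rel1 ⊆ {City, MovieID, Price, ShowTime, TicketID}, the intersection is a superkey of Rel1; the decomposition is lossless.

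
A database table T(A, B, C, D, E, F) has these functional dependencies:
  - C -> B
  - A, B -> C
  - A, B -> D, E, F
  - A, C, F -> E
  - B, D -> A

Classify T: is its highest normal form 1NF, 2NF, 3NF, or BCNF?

3NF

Candidate keys: {A, B}, {A, C}, {B, D}, {C, D}. Prime attributes: {A, B, C, D}.
C -> B breaks BCNF: {C}⁺ = {B, C}, so {C} is not a superkey.
But every attribute on its right side ({B}) is prime, and the same holds for every other non-superkey FD, so 3NF still holds.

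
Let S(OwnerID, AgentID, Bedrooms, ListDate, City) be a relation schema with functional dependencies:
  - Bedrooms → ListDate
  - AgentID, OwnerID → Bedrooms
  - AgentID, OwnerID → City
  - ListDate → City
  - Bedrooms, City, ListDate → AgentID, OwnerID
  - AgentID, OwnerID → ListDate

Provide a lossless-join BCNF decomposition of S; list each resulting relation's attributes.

{AgentID, Bedrooms, ListDate, OwnerID}; {City, ListDate}

Candidate keys of the original relation: {AgentID, OwnerID}, {Bedrooms}.
{AgentID, Bedrooms, City, ListDate, OwnerID}: {ListDate} determines {City, ListDate} here but is not a superkey — split on ListDate → City, giving {City, ListDate} and {AgentID, Bedrooms, ListDate, OwnerID}.
{City, ListDate}: every determinant is a superkey — BCNF.
{AgentID, Bedrooms, ListDate, OwnerID}: every determinant is a superkey — BCNF.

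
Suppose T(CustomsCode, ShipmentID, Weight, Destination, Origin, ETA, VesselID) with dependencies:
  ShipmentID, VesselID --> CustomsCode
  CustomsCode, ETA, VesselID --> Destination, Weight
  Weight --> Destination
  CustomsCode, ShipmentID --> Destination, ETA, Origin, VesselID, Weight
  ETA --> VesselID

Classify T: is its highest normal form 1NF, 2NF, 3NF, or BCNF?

Candidate keys: {CustomsCode, ShipmentID}, {ETA, ShipmentID}, {ShipmentID, VesselID}. Prime attributes: {CustomsCode, ETA, ShipmentID, VesselID}.
CustomsCode, ETA, VesselID --> Destination, Weight: {CustomsCode, ETA, VesselID}⁺ = {CustomsCode, Destination, ETA, VesselID, Weight}, which is not all of the attributes, so the left side is not a superkey — BCNF is violated.
CustomsCode, ETA, VesselID --> Destination, Weight has non-prime {Destination, Weight} on the right and a non-superkey on the left, so 3NF fails.
Checking every proper subset of each key, none determines a non-prime attribute — 2NF is satisfied.

2NF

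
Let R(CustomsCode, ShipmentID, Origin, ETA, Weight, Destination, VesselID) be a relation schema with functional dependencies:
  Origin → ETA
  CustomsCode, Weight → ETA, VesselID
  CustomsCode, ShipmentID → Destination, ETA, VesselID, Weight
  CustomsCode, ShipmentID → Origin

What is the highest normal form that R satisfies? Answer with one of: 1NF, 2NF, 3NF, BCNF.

2NF

Candidate key: {CustomsCode, ShipmentID}. Prime attributes: {CustomsCode, ShipmentID}.
Origin → ETA breaks BCNF: {Origin}⁺ = {ETA, Origin}, so {Origin} is not a superkey.
Because {ETA} is non-prime and the left side of Origin → ETA is not a superkey, the relation is not in 3NF.
No non-prime attribute depends on a proper subset of any candidate key, so 2NF holds.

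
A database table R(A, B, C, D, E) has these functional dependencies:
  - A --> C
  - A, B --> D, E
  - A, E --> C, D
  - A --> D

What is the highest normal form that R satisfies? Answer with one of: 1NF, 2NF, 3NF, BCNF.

Candidate key: {A, B}. Prime attributes: {A, B}.
A --> C: {A}⁺ = {A, C, D}, which is not all of the attributes, so the left side is not a superkey — BCNF is violated.
A --> C has non-prime {C} on the right and a non-superkey on the left, so 3NF fails.
{A} is a proper subset of the key {A, B}, and {A}⁺ contains the non-prime attributes {C, D} — a partial dependency, so 2NF is violated.

1NF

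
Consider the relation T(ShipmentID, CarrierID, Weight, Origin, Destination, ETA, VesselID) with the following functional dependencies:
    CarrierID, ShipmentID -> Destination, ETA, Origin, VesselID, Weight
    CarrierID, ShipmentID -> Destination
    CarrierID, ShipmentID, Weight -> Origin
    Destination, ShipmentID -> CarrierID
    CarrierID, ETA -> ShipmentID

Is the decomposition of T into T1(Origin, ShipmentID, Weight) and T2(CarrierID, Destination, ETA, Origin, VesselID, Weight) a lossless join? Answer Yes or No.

T1 ∩ T2 = {Origin, Weight}; its closure under F is {Origin, Weight}.
Neither T1 nor T2 is contained in that closure, so the decomposition is lossy.

No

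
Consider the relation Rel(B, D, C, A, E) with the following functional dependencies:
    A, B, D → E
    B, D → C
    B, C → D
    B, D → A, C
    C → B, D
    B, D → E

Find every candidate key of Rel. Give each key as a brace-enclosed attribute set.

{C} is a candidate key since {C}⁺ = {A, B, C, D, E} covers every attribute.
{B, D} is a candidate key since {B, D}⁺ = {A, B, C, D, E} covers every attribute.
No proper subset of any of these is a key, and no other minimal superkey exists.

{B, D}, {C}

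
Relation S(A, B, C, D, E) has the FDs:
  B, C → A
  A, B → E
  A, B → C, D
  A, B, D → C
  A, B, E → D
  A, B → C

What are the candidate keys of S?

{A, B}, {B, C}

No FD produces {B}, so it must be in every candidate key.
{A, B}⁺ = {A, B, C, D, E} — all of the relation — so {A, B} is a candidate key.
{B, C}⁺ = {A, B, C, D, E} — all of the relation — so {B, C} is a candidate key.
These are minimal and exhaustive — every other superkey contains one of them.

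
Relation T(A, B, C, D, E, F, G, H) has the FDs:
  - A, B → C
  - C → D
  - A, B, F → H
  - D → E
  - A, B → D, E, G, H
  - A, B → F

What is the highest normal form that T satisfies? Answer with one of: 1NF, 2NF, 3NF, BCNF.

Candidate key: {A, B}. Prime attributes: {A, B}.
For C → D we have {C}⁺ = {C, D, E}; {C} is not a superkey, so BCNF fails.
C → D determines the non-prime attribute {D} from a non-superkey — 3NF is violated.
Checking every proper subset of each key, none determines a non-prime attribute — 2NF is satisfied.

2NF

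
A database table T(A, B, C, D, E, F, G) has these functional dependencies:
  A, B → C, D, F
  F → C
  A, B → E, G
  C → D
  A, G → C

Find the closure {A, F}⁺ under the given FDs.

{A, C, D, F}

Start with {A, F}.
F → C applies; add {C} → now {A, C, F}.
C → D applies; add {D} → now {A, C, D, F}.
No further FD applies.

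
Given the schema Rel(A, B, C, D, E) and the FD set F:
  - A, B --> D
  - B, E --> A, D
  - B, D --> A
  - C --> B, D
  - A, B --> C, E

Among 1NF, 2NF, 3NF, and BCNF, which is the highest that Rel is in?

BCNF

Candidate keys: {A, B}, {B, D}, {B, E}, {C}. Prime attributes: {A, B, C, D, E}.
Each dependency's left side is a superkey — BCNF holds.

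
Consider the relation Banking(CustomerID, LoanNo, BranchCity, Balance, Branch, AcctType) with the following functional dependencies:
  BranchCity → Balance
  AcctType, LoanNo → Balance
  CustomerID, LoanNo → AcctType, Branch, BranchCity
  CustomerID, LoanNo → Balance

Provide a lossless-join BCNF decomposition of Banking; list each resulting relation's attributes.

Candidate key of the original relation: {CustomerID, LoanNo}.
In {AcctType, Balance, Branch, BranchCity, CustomerID, LoanNo}, {BranchCity} is not a superkey ({BranchCity}⁺ restricted to this set is {Balance, BranchCity}), so split on BranchCity → Balance into {Balance, BranchCity} and {AcctType, Branch, BranchCity, CustomerID, LoanNo}.
{Balance, BranchCity}: every determinant is a superkey — BCNF.
{AcctType, Branch, BranchCity, CustomerID, LoanNo}: every determinant is a superkey — BCNF.

{AcctType, Branch, BranchCity, CustomerID, LoanNo}; {Balance, BranchCity}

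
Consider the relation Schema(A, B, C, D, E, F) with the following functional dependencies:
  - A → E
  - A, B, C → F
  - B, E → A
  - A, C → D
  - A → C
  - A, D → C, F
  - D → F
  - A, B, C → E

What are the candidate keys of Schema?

{A, B}, {B, E}

No FD produces {B}, so it must be in every candidate key.
{A, B}⁺ = {A, B, C, D, E, F}, which is every attribute, so {A, B} is a candidate key.
{B, E}⁺ = {A, B, C, D, E, F}, which is every attribute, so {B, E} is a candidate key.
These are minimal and exhaustive — every other superkey contains one of them.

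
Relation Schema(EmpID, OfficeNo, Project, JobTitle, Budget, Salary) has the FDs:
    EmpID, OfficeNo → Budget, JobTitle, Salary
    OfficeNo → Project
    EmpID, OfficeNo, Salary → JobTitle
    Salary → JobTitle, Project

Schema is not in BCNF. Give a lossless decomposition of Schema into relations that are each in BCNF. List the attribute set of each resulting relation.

Candidate key of the original relation: {EmpID, OfficeNo}.
{Budget, EmpID, JobTitle, OfficeNo, Project, Salary}: {OfficeNo} determines {OfficeNo, Project} here but is not a superkey — split on OfficeNo → Project, giving {OfficeNo, Project} and {Budget, EmpID, JobTitle, OfficeNo, Salary}.
{OfficeNo, Project} has no BCNF violation.
{Budget, EmpID, JobTitle, OfficeNo, Salary}: {Salary} determines {JobTitle, Salary} here but is not a superkey — split on Salary → JobTitle, giving {JobTitle, Salary} and {Budget, EmpID, OfficeNo, Salary}.
{JobTitle, Salary} has no BCNF violation.
{Budget, EmpID, OfficeNo, Salary} has no BCNF violation.

{Budget, EmpID, OfficeNo, Salary}; {JobTitle, Salary}; {OfficeNo, Project}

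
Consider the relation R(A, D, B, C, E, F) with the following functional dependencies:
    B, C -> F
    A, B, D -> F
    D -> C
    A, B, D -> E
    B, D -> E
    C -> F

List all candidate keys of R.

Attributes never on any right-hand side: {A, B, D} — every candidate key must contain all of them.
{A, B, D}⁺ = {A, B, C, D, E, F} — all of the relation — so {A, B, D} is a candidate key.
No other minimal set has full closure, so this is the only candidate key.

{A, B, D}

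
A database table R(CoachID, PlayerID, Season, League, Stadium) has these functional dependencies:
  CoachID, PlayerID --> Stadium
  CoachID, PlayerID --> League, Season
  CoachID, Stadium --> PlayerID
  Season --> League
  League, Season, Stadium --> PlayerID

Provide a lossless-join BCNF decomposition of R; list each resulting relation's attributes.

{CoachID, Season, Stadium}; {League, Season}; {PlayerID, Season, Stadium}

Candidate keys of the original relation: {CoachID, PlayerID}, {CoachID, Stadium}.
Within {CoachID, League, PlayerID, Season, Stadium}: {Season}⁺ ∩ {CoachID, League, PlayerID, Season, Stadium} = {League, Season}, not the whole set, so Season --> League violates BCNF; decompose into {League, Season} and {CoachID, PlayerID, Season, Stadium}.
{League, Season} has no BCNF violation.
Within {CoachID, PlayerID, Season, Stadium}: {Season, Stadium}⁺ ∩ {CoachID, PlayerID, Season, Stadium} = {PlayerID, Season, Stadium}, not the whole set, so Season, Stadium --> PlayerID violates BCNF; decompose into {PlayerID, Season, Stadium} and {CoachID, Season, Stadium}.
{PlayerID, Season, Stadium} has no BCNF violation.
{CoachID, Season, Stadium} has no BCNF violation.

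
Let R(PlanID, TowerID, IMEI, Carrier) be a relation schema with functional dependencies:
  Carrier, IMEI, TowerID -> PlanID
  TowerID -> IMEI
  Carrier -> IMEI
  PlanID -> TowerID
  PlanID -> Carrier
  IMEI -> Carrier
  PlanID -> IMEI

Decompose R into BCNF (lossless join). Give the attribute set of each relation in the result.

{Carrier, IMEI}; {Carrier, PlanID, TowerID}

Candidate keys of the original relation: {PlanID}, {TowerID}.
Within {Carrier, IMEI, PlanID, TowerID}: {Carrier}⁺ ∩ {Carrier, IMEI, PlanID, TowerID} = {Carrier, IMEI}, not the whole set, so Carrier -> IMEI violates BCNF; decompose into {Carrier, IMEI} and {Carrier, PlanID, TowerID}.
{Carrier, IMEI} is in BCNF.
{Carrier, PlanID, TowerID} is in BCNF.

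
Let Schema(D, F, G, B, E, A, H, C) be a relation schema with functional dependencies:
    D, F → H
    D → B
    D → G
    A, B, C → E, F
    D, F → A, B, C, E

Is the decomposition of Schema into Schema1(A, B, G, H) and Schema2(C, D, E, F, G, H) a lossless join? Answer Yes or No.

The shared attributes are {G, H} and {G, H}⁺ = {G, H}.
Neither Schema1 nor Schema2 is contained in that closure, so the decomposition is lossy.

No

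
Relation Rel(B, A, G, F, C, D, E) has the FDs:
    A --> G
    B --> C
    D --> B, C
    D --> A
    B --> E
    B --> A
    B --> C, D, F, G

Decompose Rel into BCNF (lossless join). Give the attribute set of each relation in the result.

Candidate keys of the original relation: {B}, {D}.
{A, B, C, D, E, F, G}: {A} determines {A, G} here but is not a superkey — split on A --> G, giving {A, G} and {A, B, C, D, E, F}.
{A, G} has no BCNF violation.
{A, B, C, D, E, F} has no BCNF violation.

{A, B, C, D, E, F}; {A, G}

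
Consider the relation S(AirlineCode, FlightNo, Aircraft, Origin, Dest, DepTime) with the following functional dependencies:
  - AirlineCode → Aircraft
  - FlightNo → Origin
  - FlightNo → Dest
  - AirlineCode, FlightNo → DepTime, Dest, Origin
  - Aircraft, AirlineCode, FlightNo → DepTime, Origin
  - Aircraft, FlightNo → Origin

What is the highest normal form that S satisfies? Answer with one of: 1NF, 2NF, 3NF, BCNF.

1NF

Candidate key: {AirlineCode, FlightNo}. Prime attributes: {AirlineCode, FlightNo}.
AirlineCode → Aircraft breaks BCNF: {AirlineCode}⁺ = {Aircraft, AirlineCode}, so {AirlineCode} is not a superkey.
AirlineCode → Aircraft determines the non-prime attribute {Aircraft} from a non-superkey — 3NF is violated.
The proper key subset {AirlineCode} of {AirlineCode, FlightNo} determines non-prime {Aircraft}, so the relation is not even in 2NF.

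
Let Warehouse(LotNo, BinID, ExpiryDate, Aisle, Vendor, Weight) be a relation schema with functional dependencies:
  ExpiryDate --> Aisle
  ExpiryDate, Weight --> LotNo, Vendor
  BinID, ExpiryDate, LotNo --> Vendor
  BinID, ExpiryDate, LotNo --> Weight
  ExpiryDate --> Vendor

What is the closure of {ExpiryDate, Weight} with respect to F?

Start with {ExpiryDate, Weight}.
ExpiryDate --> Aisle applies; add {Aisle} → now {Aisle, ExpiryDate, Weight}.
ExpiryDate, Weight --> LotNo, Vendor applies; add {LotNo, Vendor} → now {Aisle, ExpiryDate, LotNo, Vendor, Weight}.
No further FD applies.

{Aisle, ExpiryDate, LotNo, Vendor, Weight}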